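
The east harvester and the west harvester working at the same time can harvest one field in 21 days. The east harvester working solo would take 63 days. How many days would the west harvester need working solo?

63/2 days

Combined rate is 1/21 per day.
Known contribution: 1/63 per day.
So the west harvester's rate is 1/21 − 1/63 = 2/63, meaning 63/2 days alone.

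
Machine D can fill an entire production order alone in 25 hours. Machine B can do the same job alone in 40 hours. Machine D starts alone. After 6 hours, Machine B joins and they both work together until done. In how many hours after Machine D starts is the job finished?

230/13 hours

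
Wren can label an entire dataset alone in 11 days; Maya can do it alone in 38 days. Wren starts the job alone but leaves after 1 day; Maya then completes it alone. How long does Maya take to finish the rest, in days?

In 1 day Wren does 1/11 of the job, leaving 10/11.
Maya works at 1/38 per day, so finishing takes 10/11 ÷ 1/38 = 380/11 days.

380/11 days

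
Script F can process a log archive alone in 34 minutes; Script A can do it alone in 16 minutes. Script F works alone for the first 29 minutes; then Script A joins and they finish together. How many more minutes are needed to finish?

8/5 minutes

In 29 minutes Script F does 29/34 of the job, leaving 5/34.
Script F and Script A together work at 25/272 per minute, so finishing takes 5/34 ÷ 25/272 = 8/5 minutes.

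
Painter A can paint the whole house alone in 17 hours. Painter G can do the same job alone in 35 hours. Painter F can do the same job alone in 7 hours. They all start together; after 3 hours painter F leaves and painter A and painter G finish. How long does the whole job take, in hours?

85/13 hours

In the first 3 hours the combined rate is 137/595, so 411/595 of the job is done, leaving 184/595.
After painter F leaves the rate is 52/595 per hour; the remaining 184/595 takes 46/13 hours.
Total = 3 + 46/13 = 85/13 hours.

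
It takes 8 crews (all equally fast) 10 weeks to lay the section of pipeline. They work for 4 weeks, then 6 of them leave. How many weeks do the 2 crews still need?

24 weeks

One crew does 1/80 of the job per week.
After 4 weeks with 8 crews, 2/5 is done (3/5 left).
With 2 crews the rate is 2/80 = 1/40, so the rest takes 3/5 ÷ 1/40 = 24 weeks.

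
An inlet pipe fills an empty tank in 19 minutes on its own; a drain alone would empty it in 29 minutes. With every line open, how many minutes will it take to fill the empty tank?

551/10 minutes

Net rate = 1/19 − 1/29 = (29 − 19)/551 = 10/551 per minute.
Filling time = 1 ÷ (10/551) = 551/10 minutes.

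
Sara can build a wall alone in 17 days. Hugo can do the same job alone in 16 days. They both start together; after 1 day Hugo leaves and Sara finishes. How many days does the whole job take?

In the first 1 day the combined rate is 33/272, so 33/272 of the job is done, leaving 239/272.
After Hugo leaves the rate is 1/17 per day; the remaining 239/272 takes 239/16 days.
Total = 1 + 239/16 = 255/16 days.

255/16 days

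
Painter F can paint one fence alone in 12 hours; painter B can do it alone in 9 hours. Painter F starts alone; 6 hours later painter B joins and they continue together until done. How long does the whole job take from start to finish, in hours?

60/7 hours

In 6 hours painter F does 6/12 = 1/2 of the job, leaving 1/2.
Painter F and painter B together work at 7/36 per hour, so finishing takes 1/2 ÷ 7/36 = 18/7 hours.
Total time = 6 + 18/7 = 60/7 hours.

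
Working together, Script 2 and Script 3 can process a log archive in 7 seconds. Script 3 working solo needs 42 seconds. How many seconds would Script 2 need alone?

Combined rate is 1/7 per second.
Known contribution: 1/42 per second.
So Script 2's rate is 1/7 − 1/42 = 5/42, meaning 42/5 seconds alone.

42/5 seconds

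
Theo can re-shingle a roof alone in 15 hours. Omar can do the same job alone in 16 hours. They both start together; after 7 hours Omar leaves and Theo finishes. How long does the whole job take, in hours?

In the first 7 hours the combined rate is 31/240, so 217/240 of the job is done, leaving 23/240.
After Omar leaves the rate is 1/15 per hour; the remaining 23/240 takes 23/16 hours.
Total = 7 + 23/16 = 135/16 hours.

135/16 hours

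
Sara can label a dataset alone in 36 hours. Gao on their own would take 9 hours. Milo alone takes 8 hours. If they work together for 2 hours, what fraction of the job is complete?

19/36

Combined rate: 1/36 + 1/9 + 1/8 = (2 + 8 + 9)/72 = 19/72 per hour.
In 2 hours they complete 2·19/72 = 19/36 of the job.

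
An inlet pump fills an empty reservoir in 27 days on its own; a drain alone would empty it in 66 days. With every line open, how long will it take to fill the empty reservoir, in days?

594/13 days

Net rate = 1/27 − 1/66 = (22 − 9)/594 = 13/594 per day.
Filling time = 1 ÷ (13/594) = 594/13 days.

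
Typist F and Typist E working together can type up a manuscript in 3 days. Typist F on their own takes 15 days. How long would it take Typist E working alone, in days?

15/4 days

Combined rate is 1/3 per day.
Known contribution: 1/15 per day.
So Typist E's rate is 1/3 − 1/15 = 4/15, meaning 15/4 days alone.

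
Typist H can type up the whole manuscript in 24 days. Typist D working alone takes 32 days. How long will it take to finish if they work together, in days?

96/7 days

Combined rate: 1/24 + 1/32 = (4 + 3)/96 = 7/96 per day.
Time = 1 ÷ (7/96) = 96/7 days.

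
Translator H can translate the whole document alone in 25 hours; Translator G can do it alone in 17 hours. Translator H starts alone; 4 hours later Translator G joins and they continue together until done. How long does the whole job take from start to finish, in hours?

In 4 hours Translator H does 4/25 of the job, leaving 21/25.
Translator H and Translator G together work at 42/425 per hour, so finishing takes 21/25 ÷ 42/425 = 17/2 hours.
Total time = 4 + 17/2 = 25/2 hours.

25/2 hours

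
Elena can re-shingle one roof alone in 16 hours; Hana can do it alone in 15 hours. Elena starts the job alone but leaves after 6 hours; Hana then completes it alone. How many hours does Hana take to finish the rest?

75/8 hours

In 6 hours Elena does 6/16 = 3/8 of the job, leaving 5/8.
Hana works at 1/15 per hour, so finishing takes 5/8 ÷ 1/15 = 75/8 hours.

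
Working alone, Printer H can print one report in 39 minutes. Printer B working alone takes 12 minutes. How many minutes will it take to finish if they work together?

156/17 minutes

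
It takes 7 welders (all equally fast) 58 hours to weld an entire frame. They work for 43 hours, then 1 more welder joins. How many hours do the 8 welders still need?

One welder does 1/406 of the job per hour.
After 43 hours with 7 welders, 43/58 is done (15/58 left).
With 8 welders the rate is 8/406 = 4/203, so the rest takes 15/58 ÷ 4/203 = 105/8 hours.

105/8 hours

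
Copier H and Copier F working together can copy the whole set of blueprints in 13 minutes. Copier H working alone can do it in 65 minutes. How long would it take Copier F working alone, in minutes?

65/4 minutes

Combined rate is 1/13 per minute.
Known contribution: 1/65 per minute.
So Copier F's rate is 1/13 − 1/65 = 4/65, meaning 65/4 minutes alone.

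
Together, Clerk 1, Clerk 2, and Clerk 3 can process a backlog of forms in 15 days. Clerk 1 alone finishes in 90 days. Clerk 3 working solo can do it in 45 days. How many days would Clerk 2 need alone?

30 days

Combined rate is 1/15 per day.
Known contribution: 1/90 + 1/45 = (1 + 2)/90 = 3/90 = 1/30 per day.
So Clerk 2's rate is 1/15 − 1/30 = 1/30, meaning 30 days alone.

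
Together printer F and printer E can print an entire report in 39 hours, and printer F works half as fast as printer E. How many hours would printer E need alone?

117/2 hours

Let printer E's rate be r; then printer F's rate is (1/2)r, so together (1/2 + 1)r = (3/2)r = 1/39.
Thus r = 2/117 per hour.
Printer E alone: 117/2 hours; printer F alone: 117 hours.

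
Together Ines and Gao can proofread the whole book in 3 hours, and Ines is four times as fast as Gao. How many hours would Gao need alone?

15 hours

Let Gao's rate be r; then Ines's rate is 4r, so together (4 + 1)r = 5r = 1/3.
Thus r = 1/15 per hour.
Gao alone: 15 hours; Ines alone: 15/4 hours.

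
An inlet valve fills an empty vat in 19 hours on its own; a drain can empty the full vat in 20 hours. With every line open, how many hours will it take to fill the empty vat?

380 hours

Net rate = 1/19 − 1/20 = (20 − 19)/380 = 1/380 per hour.
Filling time = 1 ÷ (1/380) = 380 hours.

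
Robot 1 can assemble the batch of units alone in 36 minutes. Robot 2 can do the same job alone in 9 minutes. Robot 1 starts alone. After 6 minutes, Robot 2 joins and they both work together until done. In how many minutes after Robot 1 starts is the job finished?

In the first 6 minutes Robot 1 alone does 6/36 = 1/6 of the job, leaving 5/6.
Once everyone is working, combined rate: 1/36 + 1/9 = (1 + 4)/36 = 5/36 per minute.
Remaining 5/6 at 5/36 per minute takes 6 minutes.
Total from the start = 6 + 6 = 12 minutes.

12 minutes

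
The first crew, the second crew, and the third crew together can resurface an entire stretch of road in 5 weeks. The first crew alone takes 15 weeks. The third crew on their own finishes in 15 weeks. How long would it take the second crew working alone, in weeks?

15 weeks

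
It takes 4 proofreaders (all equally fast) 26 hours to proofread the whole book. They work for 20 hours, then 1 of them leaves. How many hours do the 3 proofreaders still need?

8 hours

One proofreader does 1/104 of the job per hour.
After 20 hours with 4 proofreaders, 10/13 is done (3/13 left).
With 3 proofreaders the rate is 3/104, so the rest takes 3/13 ÷ 3/104 = 8 hours.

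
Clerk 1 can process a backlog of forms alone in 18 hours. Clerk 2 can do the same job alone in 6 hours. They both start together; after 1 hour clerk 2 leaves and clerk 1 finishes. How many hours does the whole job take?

15 hours

In the first 1 hour the combined rate is 2/9, so 2/9 of the job is done, leaving 7/9.
After clerk 2 leaves the rate is 1/18 per hour; the remaining 7/9 takes 14 hours.
Total = 1 + 14 = 15 hours.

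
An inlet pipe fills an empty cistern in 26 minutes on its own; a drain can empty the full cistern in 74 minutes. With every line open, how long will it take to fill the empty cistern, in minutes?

481/12 minutes

Net rate = 1/26 − 1/74 = (37 − 13)/962 = 24/962 = 12/481 per minute.
Filling time = 1 ÷ (12/481) = 481/12 minutes.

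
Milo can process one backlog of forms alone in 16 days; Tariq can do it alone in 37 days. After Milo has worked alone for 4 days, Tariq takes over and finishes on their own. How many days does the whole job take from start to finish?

127/4 days

In 4 days Milo does 4/16 = 1/4 of the job, leaving 3/4.
Tariq works at 1/37 per day, so finishing takes 3/4 ÷ 1/37 = 111/4 days.
Total time = 4 + 111/4 = 127/4 days.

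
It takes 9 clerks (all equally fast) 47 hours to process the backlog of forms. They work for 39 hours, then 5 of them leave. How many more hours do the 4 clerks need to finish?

18 hours

One clerk does 1/423 of the job per hour.
After 39 hours with 9 clerks, 39/47 is done (8/47 left).
With 4 clerks the rate is 4/423, so the rest takes 8/47 ÷ 4/423 = 18 hours.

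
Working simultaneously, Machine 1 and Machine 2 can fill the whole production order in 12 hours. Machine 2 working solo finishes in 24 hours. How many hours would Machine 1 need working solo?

24 hours

Combined rate is 1/12 per hour.
Known contribution: 1/24 per hour.
So Machine 1's rate is 1/12 − 1/24 = 1/24, meaning 24 hours alone.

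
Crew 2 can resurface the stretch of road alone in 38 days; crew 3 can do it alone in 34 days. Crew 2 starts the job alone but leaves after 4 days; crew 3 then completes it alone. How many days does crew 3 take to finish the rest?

578/19 days

In 4 days crew 2 does 4/38 = 2/19 of the job, leaving 17/19.
Crew 3 works at 1/34 per day, so finishing takes 17/19 ÷ 1/34 = 578/19 days.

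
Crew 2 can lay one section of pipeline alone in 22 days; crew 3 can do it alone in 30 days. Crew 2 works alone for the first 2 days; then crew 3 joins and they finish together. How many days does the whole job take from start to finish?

In 2 days crew 2 does 2/22 = 1/11 of the job, leaving 10/11.
Crew 2 and crew 3 together work at 13/165 per day, so finishing takes 10/11 ÷ 13/165 = 150/13 days.
Total time = 2 + 150/13 = 176/13 days.

176/13 days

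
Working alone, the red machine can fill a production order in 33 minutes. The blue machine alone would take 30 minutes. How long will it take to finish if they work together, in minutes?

With two workers the combined time is the product over the sum: 33·30/(33+30) = 990/63 = 110/7 minutes.

110/7 minutes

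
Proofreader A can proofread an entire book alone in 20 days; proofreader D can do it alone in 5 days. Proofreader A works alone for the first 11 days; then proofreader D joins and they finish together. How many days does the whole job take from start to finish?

64/5 days

In 11 days proofreader A does 11/20 of the job, leaving 9/20.
Proofreader A and proofreader D together work at 1/4 per day, so finishing takes 9/20 ÷ 1/4 = 9/5 days.
Total time = 11 + 9/5 = 64/5 days.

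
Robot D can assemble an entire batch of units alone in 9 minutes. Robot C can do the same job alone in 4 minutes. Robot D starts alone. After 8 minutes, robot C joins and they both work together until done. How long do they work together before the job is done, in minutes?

4/13 minutes

In the first 8 minutes robot D alone does 8/9 of the job, leaving 1/9.
Once everyone is working, combined rate: 1/9 + 1/4 = (4 + 9)/36 = 13/36 per minute.
Remaining 1/9 at 13/36 per minute takes 4/13 minutes.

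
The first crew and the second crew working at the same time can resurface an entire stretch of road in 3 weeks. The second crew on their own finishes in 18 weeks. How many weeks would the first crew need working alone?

Combined rate is 1/3 per week.
Known contribution: 1/18 per week.
So the first crew's rate is 1/3 − 1/18 = 5/18, meaning 18/5 weeks alone.

18/5 weeks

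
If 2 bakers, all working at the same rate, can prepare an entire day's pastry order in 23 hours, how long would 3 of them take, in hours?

Total work is 2·23 = 46 baker-hours.
With 3 bakers: 46/3 hours.

46/3 hours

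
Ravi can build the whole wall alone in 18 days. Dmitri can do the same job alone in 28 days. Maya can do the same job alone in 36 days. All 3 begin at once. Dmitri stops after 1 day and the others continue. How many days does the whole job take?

81/7 days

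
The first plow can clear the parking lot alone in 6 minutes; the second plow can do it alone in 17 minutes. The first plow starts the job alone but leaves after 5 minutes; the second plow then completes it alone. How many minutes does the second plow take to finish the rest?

In 5 minutes the first plow does 5/6 of the job, leaving 1/6.
The second plow works at 1/17 per minute, so finishing takes 1/6 ÷ 1/17 = 17/6 minutes.

17/6 minutes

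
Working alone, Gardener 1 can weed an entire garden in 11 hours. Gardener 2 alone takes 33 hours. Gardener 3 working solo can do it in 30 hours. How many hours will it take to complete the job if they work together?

110/17 hours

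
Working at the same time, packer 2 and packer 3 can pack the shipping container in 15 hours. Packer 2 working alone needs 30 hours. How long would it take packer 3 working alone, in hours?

Combined rate is 1/15 per hour.
Known contribution: 1/30 per hour.
So packer 3's rate is 1/15 − 1/30 = 1/30, meaning 30 hours alone.

30 hours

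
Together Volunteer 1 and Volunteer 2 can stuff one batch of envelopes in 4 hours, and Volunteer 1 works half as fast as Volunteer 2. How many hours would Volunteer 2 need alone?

6 hours

Let Volunteer 2's rate be r; then Volunteer 1's rate is (1/2)r, so together (1/2 + 1)r = (3/2)r = 1/4.
Thus r = 1/6 per hour.
Volunteer 2 alone: 6 hours; Volunteer 1 alone: 12 hours.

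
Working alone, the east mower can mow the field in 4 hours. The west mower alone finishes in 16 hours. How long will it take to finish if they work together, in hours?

Combined rate: 1/4 + 1/16 = (4 + 1)/16 = 5/16 per hour.
Time = 1 ÷ (5/16) = 16/5 hours.

16/5 hours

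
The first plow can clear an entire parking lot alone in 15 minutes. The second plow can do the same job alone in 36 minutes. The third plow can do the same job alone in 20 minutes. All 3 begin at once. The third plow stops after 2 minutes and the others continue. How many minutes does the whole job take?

In the first 2 minutes the combined rate is 13/90, so 13/45 of the job is done, leaving 32/45.
After the third plow leaves the rate is 17/180 per minute; the remaining 32/45 takes 128/17 minutes.
Total = 2 + 128/17 = 162/17 minutes.

162/17 minutes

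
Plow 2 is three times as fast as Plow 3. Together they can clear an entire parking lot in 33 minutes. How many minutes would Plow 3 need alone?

Let Plow 3's rate be r; then Plow 2's rate is 3r, so together (3 + 1)r = 4r = 1/33.
Thus r = 1/132 per minute.
Plow 3 alone: 132 minutes; Plow 2 alone: 44 minutes.

132 minutes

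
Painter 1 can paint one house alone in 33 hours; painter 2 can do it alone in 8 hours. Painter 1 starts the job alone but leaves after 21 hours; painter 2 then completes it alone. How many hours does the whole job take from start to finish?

In 21 hours painter 1 does 21/33 = 7/11 of the job, leaving 4/11.
Painter 2 works at 1/8 per hour, so finishing takes 4/11 ÷ 1/8 = 32/11 hours.
Total time = 21 + 32/11 = 263/11 hours.

263/11 hours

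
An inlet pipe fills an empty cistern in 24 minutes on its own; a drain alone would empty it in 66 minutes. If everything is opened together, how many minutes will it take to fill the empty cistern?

264/7 minutes

Net rate = 1/24 − 1/66 = (11 − 4)/264 = 7/264 per minute.
Filling time = 1 ÷ (7/264) = 264/7 minutes.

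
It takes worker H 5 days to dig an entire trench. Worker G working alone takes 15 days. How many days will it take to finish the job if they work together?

15/4 days

Combined rate: 1/5 + 1/15 = (3 + 1)/15 = 4/15 per day.
Time = 1 ÷ (4/15) = 15/4 days.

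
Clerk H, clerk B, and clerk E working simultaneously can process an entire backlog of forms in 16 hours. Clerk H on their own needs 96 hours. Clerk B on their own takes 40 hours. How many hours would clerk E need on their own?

Combined rate is 1/16 per hour.
Known contribution: 1/96 + 1/40 = (5 + 12)/480 = 17/480 per hour.
So clerk E's rate is 1/16 − 17/480 = 13/480, meaning 480/13 hours alone.

480/13 hours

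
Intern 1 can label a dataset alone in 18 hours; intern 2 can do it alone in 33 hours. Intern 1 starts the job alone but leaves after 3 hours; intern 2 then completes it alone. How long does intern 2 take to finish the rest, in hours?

In 3 hours intern 1 does 3/18 = 1/6 of the job, leaving 5/6.
Intern 2 works at 1/33 per hour, so finishing takes 5/6 ÷ 1/33 = 55/2 hours.

55/2 hours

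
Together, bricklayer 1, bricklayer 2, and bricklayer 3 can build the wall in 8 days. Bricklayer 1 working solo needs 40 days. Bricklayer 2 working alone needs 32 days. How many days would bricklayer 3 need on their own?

Combined rate is 1/8 per day.
Known contribution: 1/40 + 1/32 = (4 + 5)/160 = 9/160 per day.
So bricklayer 3's rate is 1/8 − 9/160 = 11/160, meaning 160/11 days alone.

160/11 days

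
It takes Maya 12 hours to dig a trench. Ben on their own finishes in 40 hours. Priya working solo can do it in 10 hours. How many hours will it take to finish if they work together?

24/5 hours

Combined rate: 1/12 + 1/40 + 1/10 = (10 + 3 + 12)/120 = 25/120 = 5/24 per hour.
Time = 1 ÷ (5/24) = 24/5 hours.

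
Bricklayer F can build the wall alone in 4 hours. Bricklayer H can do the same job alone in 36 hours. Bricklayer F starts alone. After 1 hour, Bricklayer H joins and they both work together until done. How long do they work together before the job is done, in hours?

27/10 hours

In the first 1 hour Bricklayer F alone does 1/4 of the job, leaving 3/4.
Once everyone is working, combined rate: 1/4 + 1/36 = (9 + 1)/36 = 10/36 = 5/18 per hour.
Remaining 3/4 at 5/18 per hour takes 27/10 hours.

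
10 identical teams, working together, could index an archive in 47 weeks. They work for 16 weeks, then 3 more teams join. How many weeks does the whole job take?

518/13 weeks

One team does 1/470 of the job per week.
After 16 weeks with 10 teams, 16/47 is done (31/47 left).
With 13 teams the rate is 13/470, so the rest takes 31/47 ÷ 13/470 = 310/13 weeks.
Total = 16 + 310/13 = 518/13 weeks.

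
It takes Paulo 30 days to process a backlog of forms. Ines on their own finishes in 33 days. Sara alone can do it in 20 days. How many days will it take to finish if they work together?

44/5 days

Combined rate: 1/30 + 1/33 + 1/20 = (22 + 20 + 33)/660 = 75/660 = 5/44 per day.
Time = 1 ÷ (5/44) = 44/5 days.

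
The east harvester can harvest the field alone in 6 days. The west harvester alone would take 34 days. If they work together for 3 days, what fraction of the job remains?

Combined rate: 1/6 + 1/34 = (17 + 3)/102 = 20/102 = 10/51 per day.
In 3 days they complete 3·10/51 = 10/17 of the job.
So 7/17 remains.

7/17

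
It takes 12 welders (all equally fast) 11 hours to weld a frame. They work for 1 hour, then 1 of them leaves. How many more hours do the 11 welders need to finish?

One welder does 1/132 of the job per hour.
After 1 hour with 12 welders, 1/11 is done (10/11 left).
With 11 welders the rate is 11/132 = 1/12, so the rest takes 10/11 ÷ 1/12 = 120/11 hours.

120/11 hours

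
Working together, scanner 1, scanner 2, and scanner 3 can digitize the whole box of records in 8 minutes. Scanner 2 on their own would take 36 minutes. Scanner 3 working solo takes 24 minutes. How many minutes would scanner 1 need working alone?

18 minutes

Combined rate is 1/8 per minute.
Known contribution: 1/36 + 1/24 = (2 + 3)/72 = 5/72 per minute.
So scanner 1's rate is 1/8 − 5/72 = 1/18, meaning 18 minutes alone.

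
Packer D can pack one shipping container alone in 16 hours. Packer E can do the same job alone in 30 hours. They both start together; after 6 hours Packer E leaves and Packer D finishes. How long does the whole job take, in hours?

In the first 6 hours the combined rate is 23/240, so 23/40 of the job is done, leaving 17/40.
After Packer E leaves the rate is 1/16 per hour; the remaining 17/40 takes 34/5 hours.
Total = 6 + 34/5 = 64/5 hours.

64/5 hours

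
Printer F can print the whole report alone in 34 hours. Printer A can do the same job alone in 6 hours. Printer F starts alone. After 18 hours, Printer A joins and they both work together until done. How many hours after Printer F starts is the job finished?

102/5 hours

In the first 18 hours Printer F alone does 18/34 = 9/17 of the job, leaving 8/17.
Once everyone is working, combined rate: 1/34 + 1/6 = (3 + 17)/102 = 20/102 = 10/51 per hour.
Remaining 8/17 at 10/51 per hour takes 12/5 hours.
Total from the start = 18 + 12/5 = 102/5 hours.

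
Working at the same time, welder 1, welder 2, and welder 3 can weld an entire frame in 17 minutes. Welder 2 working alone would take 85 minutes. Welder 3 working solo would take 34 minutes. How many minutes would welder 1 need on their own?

Combined rate is 1/17 per minute.
Known contribution: 1/85 + 1/34 = (2 + 5)/170 = 7/170 per minute.
So welder 1's rate is 1/17 − 7/170 = 3/170, meaning 170/3 minutes alone.

170/3 minutes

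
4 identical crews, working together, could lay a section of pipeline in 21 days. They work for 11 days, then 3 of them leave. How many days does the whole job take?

One crew does 1/84 of the job per day.
After 11 days with 4 crews, 11/21 is done (10/21 left).
With 1 crew the rate is 1/84, so the rest takes 10/21 ÷ 1/84 = 40 days.
Total = 11 + 40 = 51 days.

51 days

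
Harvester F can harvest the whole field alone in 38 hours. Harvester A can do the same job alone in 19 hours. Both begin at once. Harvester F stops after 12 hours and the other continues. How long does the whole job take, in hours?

In the first 12 hours the combined rate is 3/38, so 18/19 of the job is done, leaving 1/19.
After harvester F leaves the rate is 1/19 per hour; the remaining 1/19 takes 1 hour.
Total = 12 + 1 = 13 hours.

13 hours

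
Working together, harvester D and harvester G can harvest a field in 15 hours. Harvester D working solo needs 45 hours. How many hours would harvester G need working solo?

45/2 hours

Combined rate is 1/15 per hour.
Known contribution: 1/45 per hour.
So harvester G's rate is 1/15 − 1/45 = 2/45, meaning 45/2 hours alone.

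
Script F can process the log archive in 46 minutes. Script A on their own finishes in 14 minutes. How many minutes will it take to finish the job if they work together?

With two workers the combined time is the product over the sum: 46·14/(46+14) = 644/60 = 161/15 minutes.

161/15 minutes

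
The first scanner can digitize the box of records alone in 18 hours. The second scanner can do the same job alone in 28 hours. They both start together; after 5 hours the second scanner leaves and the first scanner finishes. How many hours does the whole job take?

207/14 hours

In the first 5 hours the combined rate is 23/252, so 115/252 of the job is done, leaving 137/252.
After the second scanner leaves the rate is 1/18 per hour; the remaining 137/252 takes 137/14 hours.
Total = 5 + 137/14 = 207/14 hours.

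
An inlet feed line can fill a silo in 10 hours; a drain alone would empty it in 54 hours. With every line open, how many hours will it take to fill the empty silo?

Net rate = 1/10 − 1/54 = (27 − 5)/270 = 22/270 = 11/135 per hour.
Filling time = 1 ÷ (11/135) = 135/11 hours.

135/11 hours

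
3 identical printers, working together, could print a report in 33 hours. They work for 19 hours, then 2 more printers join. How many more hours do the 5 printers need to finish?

42/5 hours

One printer does 1/99 of the job per hour.
After 19 hours with 3 printers, 19/33 is done (14/33 left).
With 5 printers the rate is 5/99, so the rest takes 14/33 ÷ 5/99 = 42/5 hours.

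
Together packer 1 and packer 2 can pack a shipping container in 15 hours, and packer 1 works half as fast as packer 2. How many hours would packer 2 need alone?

45/2 hours

Let packer 2's rate be r; then packer 1's rate is (1/2)r, so together (1/2 + 1)r = (3/2)r = 1/15.
Thus r = 2/45 per hour.
Packer 2 alone: 45/2 hours; packer 1 alone: 45 hours.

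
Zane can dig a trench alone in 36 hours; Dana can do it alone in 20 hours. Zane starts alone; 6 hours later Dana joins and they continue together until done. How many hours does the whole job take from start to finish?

In 6 hours Zane does 6/36 = 1/6 of the job, leaving 5/6.
Zane and Dana together work at 7/90 per hour, so finishing takes 5/6 ÷ 7/90 = 75/7 hours.
Total time = 6 + 75/7 = 117/7 hours.

117/7 hours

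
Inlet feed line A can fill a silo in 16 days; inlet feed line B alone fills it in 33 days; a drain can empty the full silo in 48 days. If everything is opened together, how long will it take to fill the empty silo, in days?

Net rate = 1/16 + 1/33 − 1/48 = (33 + 16 − 11)/528 = 38/528 = 19/264 per day.
Filling time = 1 ÷ (19/264) = 264/19 days.

264/19 days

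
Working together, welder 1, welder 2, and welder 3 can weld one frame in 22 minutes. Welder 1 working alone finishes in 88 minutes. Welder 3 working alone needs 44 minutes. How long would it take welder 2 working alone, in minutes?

88 minutes

Combined rate is 1/22 per minute.
Known contribution: 1/88 + 1/44 = (1 + 2)/88 = 3/88 per minute.
So welder 2's rate is 1/22 − 3/88 = 1/88, meaning 88 minutes alone.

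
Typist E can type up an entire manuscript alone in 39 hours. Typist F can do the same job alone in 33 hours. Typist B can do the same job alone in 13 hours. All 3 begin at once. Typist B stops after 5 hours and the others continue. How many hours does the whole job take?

11 hours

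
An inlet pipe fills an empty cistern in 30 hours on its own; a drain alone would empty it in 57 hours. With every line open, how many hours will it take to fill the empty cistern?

Net rate = 1/30 − 1/57 = (19 − 10)/570 = 9/570 = 3/190 per hour.
Filling time = 1 ÷ (3/190) = 190/3 hours.

190/3 hours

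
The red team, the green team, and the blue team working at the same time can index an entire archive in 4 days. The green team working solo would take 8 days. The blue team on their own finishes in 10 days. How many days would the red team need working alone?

40 days

Combined rate is 1/4 per day.
Known contribution: 1/8 + 1/10 = (5 + 4)/40 = 9/40 per day.
So the red team's rate is 1/4 − 9/40 = 1/40, meaning 40 days alone.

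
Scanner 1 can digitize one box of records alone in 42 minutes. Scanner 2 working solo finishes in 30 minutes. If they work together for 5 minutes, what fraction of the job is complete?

Combined rate: 1/42 + 1/30 = (5 + 7)/210 = 12/210 = 2/35 per minute.
In 5 minutes they complete 5·2/35 = 2/7 of the job.

2/7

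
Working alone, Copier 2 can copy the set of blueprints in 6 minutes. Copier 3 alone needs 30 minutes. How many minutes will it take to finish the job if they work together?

5 minutes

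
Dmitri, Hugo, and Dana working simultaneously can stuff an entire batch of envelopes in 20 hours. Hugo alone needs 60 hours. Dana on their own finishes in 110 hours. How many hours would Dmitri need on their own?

Combined rate is 1/20 per hour.
Known contribution: 1/60 + 1/110 = (11 + 6)/660 = 17/660 per hour.
So Dmitri's rate is 1/20 − 17/660 = 4/165, meaning 165/4 hours alone.

165/4 hours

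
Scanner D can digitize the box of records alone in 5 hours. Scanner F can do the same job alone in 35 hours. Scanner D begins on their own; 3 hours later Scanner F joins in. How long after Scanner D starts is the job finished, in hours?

In the first 3 hours Scanner D alone does 3/5 of the job, leaving 2/5.
Once everyone is working, combined rate: 1/5 + 1/35 = (7 + 1)/35 = 8/35 per hour.
Remaining 2/5 at 8/35 per hour takes 7/4 hours.
Total from the start = 3 + 7/4 = 19/4 hours.

19/4 hours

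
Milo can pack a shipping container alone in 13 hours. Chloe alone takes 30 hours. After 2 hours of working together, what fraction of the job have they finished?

Combined rate: 1/13 + 1/30 = (30 + 13)/390 = 43/390 per hour.
In 2 hours they complete 2·43/390 = 43/195 of the job.

43/195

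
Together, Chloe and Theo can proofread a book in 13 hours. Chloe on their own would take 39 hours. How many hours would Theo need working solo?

39/2 hours

Combined rate is 1/13 per hour.
Known contribution: 1/39 per hour.
So Theo's rate is 1/13 − 1/39 = 2/39, meaning 39/2 hours alone.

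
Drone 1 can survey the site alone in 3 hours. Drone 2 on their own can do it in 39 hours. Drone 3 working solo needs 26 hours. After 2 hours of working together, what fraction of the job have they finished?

31/39

Combined rate: 1/3 + 1/39 + 1/26 = (26 + 2 + 3)/78 = 31/78 per hour.
In 2 hours they complete 2·31/78 = 31/39 of the job.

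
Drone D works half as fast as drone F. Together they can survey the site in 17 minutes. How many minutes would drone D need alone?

51 minutes

Let drone F's rate be r; then drone D's rate is (1/2)r, so together (1/2 + 1)r = (3/2)r = 1/17.
Thus r = 2/51 per minute.
Drone F alone: 51/2 minutes; drone D alone: 51 minutes.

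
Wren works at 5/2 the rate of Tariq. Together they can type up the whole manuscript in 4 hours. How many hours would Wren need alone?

28/5 hours

Let Tariq's rate be r; then Wren's rate is (5/2)r, so together (5/2 + 1)r = (7/2)r = 1/4.
Thus r = 1/14 per hour.
Tariq alone: 14 hours; Wren alone: 28/5 hours.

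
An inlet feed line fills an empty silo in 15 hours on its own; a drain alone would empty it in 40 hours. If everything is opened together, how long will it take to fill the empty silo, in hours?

Net rate = 1/15 − 1/40 = (8 − 3)/120 = 5/120 = 1/24 per hour.
Filling time = 1 ÷ (1/24) = 24 hours.

24 hours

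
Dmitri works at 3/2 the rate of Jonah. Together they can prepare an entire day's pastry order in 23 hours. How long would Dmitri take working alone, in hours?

115/3 hours

Let Jonah's rate be r; then Dmitri's rate is (3/2)r, so together (3/2 + 1)r = (5/2)r = 1/23.
Thus r = 2/115 per hour.
Jonah alone: 115/2 hours; Dmitri alone: 115/3 hours.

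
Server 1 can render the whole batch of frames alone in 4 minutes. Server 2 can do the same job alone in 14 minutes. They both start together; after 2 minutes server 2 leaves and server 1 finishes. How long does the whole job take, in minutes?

24/7 minutes

In the first 2 minutes the combined rate is 9/28, so 9/14 of the job is done, leaving 5/14.
After server 2 leaves the rate is 1/4 per minute; the remaining 5/14 takes 10/7 minutes.
Total = 2 + 10/7 = 24/7 minutes.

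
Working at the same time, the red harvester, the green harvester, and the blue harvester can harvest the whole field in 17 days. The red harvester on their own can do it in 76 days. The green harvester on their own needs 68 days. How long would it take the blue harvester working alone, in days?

323/10 days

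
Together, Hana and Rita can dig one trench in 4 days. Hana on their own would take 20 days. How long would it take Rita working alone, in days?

5 days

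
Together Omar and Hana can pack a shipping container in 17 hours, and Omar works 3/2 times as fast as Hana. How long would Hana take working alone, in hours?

Let Hana's rate be r; then Omar's rate is (3/2)r, so together (3/2 + 1)r = (5/2)r = 1/17.
Thus r = 2/85 per hour.
Hana alone: 85/2 hours; Omar alone: 85/3 hours.

85/2 hours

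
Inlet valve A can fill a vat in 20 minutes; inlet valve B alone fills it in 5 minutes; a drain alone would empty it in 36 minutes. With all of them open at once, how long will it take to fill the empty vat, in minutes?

9/2 minutes

Net rate = 1/20 + 1/5 − 1/36 = (9 + 36 − 5)/180 = 40/180 = 2/9 per minute.
Filling time = 1 ÷ (2/9) = 9/2 minutes.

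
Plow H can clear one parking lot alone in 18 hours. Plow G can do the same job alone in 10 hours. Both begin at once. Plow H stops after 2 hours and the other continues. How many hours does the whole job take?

80/9 hours

In the first 2 hours the combined rate is 7/45, so 14/45 of the job is done, leaving 31/45.
After plow H leaves the rate is 1/10 per hour; the remaining 31/45 takes 62/9 hours.
Total = 2 + 62/9 = 80/9 hours.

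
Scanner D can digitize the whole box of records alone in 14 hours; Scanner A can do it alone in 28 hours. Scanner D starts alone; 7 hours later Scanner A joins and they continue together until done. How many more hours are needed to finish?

In 7 hours Scanner D does 7/14 = 1/2 of the job, leaving 1/2.
Scanner D and Scanner A together work at 3/28 per hour, so finishing takes 1/2 ÷ 3/28 = 14/3 hours.

14/3 hours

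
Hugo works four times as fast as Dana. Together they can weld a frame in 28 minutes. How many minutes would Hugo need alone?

35 minutes

Let Dana's rate be r; then Hugo's rate is 4r, so together (4 + 1)r = 5r = 1/28.
Thus r = 1/140 per minute.
Dana alone: 140 minutes; Hugo alone: 35 minutes.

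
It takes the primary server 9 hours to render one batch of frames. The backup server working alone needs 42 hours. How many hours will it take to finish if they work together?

126/17 hours

With two workers the combined time is the product over the sum: 9·42/(9+42) = 378/51 = 126/17 hours.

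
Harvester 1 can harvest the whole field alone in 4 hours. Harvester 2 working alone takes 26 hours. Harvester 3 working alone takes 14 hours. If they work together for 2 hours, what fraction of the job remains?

51/182

Combined rate: 1/4 + 1/26 + 1/14 = (91 + 14 + 26)/364 = 131/364 per hour.
In 2 hours they complete 2·131/364 = 131/182 of the job.
So 51/182 remains.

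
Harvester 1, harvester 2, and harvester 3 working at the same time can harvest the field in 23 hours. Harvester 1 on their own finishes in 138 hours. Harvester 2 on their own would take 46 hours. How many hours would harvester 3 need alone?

Combined rate is 1/23 per hour.
Known contribution: 1/138 + 1/46 = (1 + 3)/138 = 4/138 = 2/69 per hour.
So harvester 3's rate is 1/23 − 2/69 = 1/69, meaning 69 hours alone.

69 hours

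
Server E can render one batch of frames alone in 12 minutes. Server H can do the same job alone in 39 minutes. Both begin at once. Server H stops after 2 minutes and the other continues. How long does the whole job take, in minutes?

In the first 2 minutes the combined rate is 17/156, so 17/78 of the job is done, leaving 61/78.
After server H leaves the rate is 1/12 per minute; the remaining 61/78 takes 122/13 minutes.
Total = 2 + 122/13 = 148/13 minutes.

148/13 minutes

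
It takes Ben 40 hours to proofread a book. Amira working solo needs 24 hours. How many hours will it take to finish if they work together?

15 hours

Combined rate: 1/40 + 1/24 = (3 + 5)/120 = 8/120 = 1/15 per hour.
Time = 1 ÷ (1/15) = 15 hours.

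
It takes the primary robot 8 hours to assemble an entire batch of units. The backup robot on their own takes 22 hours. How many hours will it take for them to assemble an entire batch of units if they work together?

With two workers the combined time is the product over the sum: 8·22/(8+22) = 176/30 = 88/15 hours.

88/15 hours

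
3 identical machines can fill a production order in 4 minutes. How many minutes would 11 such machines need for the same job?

Total work is 3·4 = 12 machine-minutes.
With 11 machines: 12/11 minutes.

12/11 minutes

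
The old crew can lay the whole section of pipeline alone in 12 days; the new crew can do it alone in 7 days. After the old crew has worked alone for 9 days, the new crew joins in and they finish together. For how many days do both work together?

21/19 days

In 9 days the old crew does 9/12 = 3/4 of the job, leaving 1/4.
The old crew and the new crew together work at 19/84 per day, so finishing takes 1/4 ÷ 19/84 = 21/19 days.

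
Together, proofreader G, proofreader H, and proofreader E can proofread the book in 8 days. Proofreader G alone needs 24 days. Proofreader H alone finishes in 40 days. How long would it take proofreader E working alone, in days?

Combined rate is 1/8 per day.
Known contribution: 1/24 + 1/40 = (5 + 3)/120 = 8/120 = 1/15 per day.
So proofreader E's rate is 1/8 − 1/15 = 7/120, meaning 120/7 days alone.

120/7 days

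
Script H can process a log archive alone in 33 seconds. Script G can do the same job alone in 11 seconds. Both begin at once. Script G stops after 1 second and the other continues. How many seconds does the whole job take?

In the first 1 second the combined rate is 4/33, so 4/33 of the job is done, leaving 29/33.
After Script G leaves the rate is 1/33 per second; the remaining 29/33 takes 29 seconds.
Total = 1 + 29 = 30 seconds.

30 seconds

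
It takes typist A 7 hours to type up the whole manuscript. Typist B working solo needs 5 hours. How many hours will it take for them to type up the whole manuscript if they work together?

With two workers the combined time is the product over the sum: 7·5/(7+5) = 35/12 hours.

35/12 hours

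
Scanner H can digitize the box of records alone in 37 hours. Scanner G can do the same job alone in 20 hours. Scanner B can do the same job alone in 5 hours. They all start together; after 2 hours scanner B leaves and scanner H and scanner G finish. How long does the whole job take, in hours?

In the first 2 hours the combined rate is 41/148, so 41/74 of the job is done, leaving 33/74.
After scanner B leaves the rate is 57/740 per hour; the remaining 33/74 takes 110/19 hours.
Total = 2 + 110/19 = 148/19 hours.

148/19 hours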